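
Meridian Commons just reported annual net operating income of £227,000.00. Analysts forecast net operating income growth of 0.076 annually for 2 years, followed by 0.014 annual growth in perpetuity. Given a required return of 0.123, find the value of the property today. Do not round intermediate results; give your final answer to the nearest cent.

£2364559.38

D_1 = 244252.00000
D_2 = 262815.15200
Terminal value at year 2: TV = D_2×(1+g_2)/(r−g_2) = 266494.56413/0.109 = 2444904.25806
P_0 = D_1/(1+r)^1 + D_2/(1+r)^2 + TV/(1+r)^2
    = 217499.55476 + 208396.72389 + 1938663.10112 = 2364559.37977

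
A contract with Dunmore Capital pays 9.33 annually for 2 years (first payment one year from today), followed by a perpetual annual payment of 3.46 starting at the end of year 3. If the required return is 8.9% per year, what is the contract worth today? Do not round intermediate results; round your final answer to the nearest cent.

49.22

PV of 2-year annuity: 9.33 × [1 − (1+0.089)^−2] / 0.089 = 16.43480
Perpetuity value at year 2: 3.46 / 0.089 = 38.87640
PV of perpetuity: 38.87640 / (1+0.089)^2 = 32.78161
Total PV = 16.43480 + 32.78161 = 49.21641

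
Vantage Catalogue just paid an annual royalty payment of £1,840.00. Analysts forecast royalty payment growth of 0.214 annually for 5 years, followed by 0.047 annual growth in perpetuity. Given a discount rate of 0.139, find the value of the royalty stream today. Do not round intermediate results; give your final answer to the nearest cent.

D_1 = 2233.76000
D_2 = 2711.78464
D_3 = 3292.10655
D_4 = 3996.61736
D_5 = 4851.89347
Terminal value at year 5: TV = D_5×(1+g_2)/(r−g_2) = 5079.93246/0.092 = 55216.65720
P_0 = D_1/(1+r)^1 + D_2/(1+r)^2 + D_3/(1+r)^3 + D_4/(1+r)^4 + D_5/(1+r)^5 + TV/(1+r)^5
    = 1961.15891 + 2090.29580 + 2227.93600 + 2374.63942 + 2531.00286 + 28803.91301 = 39988.94601

£39988.95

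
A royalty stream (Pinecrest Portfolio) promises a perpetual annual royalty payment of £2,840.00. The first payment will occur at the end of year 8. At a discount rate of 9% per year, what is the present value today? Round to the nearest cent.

£17261.97

Value at end of year 7: C / r = £2,840.00 / 0.09 = £31,555.5556
Discount to today: PV = £31,555.5556 / (1 + 0.09)^7 = £31,555.5556 / 1.828039 = £17,261.97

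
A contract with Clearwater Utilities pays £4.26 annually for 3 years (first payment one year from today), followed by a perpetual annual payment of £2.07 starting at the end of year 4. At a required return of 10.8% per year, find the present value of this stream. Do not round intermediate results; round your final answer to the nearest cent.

£24.54

PV of 3-year annuity: £4.26 × [1 − (1+0.108)^−3] / 0.108 = 10.44654
Perpetuity value at year 3: £2.07 / 0.108 = 19.16667
PV of perpetuity: 19.16667 / (1+0.108)^3 = 14.09053
Total PV = 10.44654 + 14.09053 = 24.53707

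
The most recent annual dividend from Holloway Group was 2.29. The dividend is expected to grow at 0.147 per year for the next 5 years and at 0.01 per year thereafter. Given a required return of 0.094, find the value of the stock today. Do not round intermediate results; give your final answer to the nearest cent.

D_1 = 2.62663
D_2 = 3.01274
D_3 = 3.45562
D_4 = 3.96359
D_5 = 4.54624
Terminal value at year 5: TV = D_5×(1+g_2)/(r−g_2) = 4.59170/0.084 = 54.66315
P_0 = D_1/(1+r)^1 + D_2/(1+r)^2 + D_3/(1+r)^3 + D_4/(1+r)^4 + D_5/(1+r)^5 + TV/(1+r)^5
    = 2.40094 + 2.51726 + 2.63921 + 2.76707 + 2.90112 + 34.88254 = 48.10813

48.11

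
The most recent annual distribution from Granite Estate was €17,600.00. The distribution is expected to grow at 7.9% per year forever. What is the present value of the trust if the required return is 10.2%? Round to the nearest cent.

€825669.57

D₁ = D₀ × (1 + g) = €17,600.00 × 1.079 = €18,990.4000
Growing perpetuity: P = D₁ / (r − g) = €18,990.4000 / (0.102 − 0.079) = €825,669.57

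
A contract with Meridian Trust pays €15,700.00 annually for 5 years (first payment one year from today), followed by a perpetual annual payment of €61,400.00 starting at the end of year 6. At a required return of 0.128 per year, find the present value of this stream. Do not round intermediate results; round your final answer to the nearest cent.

PV of 5-year annuity: €15,700.00 × [1 − (1+0.128)^−5] / 0.128 = 55491.06976
Perpetuity value at year 5: €61,400.00 / 0.128 = 479687.50000
PV of perpetuity: 479687.50000 / (1+0.128)^5 = 262671.46922
Total PV = 55491.06976 + 262671.46922 = 318162.53898

€318162.54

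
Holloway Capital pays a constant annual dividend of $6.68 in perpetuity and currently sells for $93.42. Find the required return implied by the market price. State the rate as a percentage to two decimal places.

7.15%

P = C/r ⇒ r = C/P = $6.68/$93.42 = 0.071505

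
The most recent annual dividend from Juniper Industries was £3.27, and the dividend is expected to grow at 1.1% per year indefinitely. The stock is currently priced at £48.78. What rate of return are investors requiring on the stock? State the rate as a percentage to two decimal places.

7.88%

D₁ = £3.27 × 1.011 = £3.3060
P = D₁/(r − g) ⇒ r = D₁/P + g = £3.3060/£48.78 + 0.011 = 0.067773 + 0.011 = 0.078773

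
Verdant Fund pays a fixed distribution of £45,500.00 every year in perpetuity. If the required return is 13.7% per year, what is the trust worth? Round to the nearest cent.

£332116.79

Level perpetuity: PV = C / r = £45,500.00 / 0.137 = £332,116.79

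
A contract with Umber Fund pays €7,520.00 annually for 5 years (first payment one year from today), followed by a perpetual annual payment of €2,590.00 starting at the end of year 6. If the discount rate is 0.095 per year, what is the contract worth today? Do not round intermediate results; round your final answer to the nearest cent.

PV of 5-year annuity: €7,520.00 × [1 − (1+0.095)^−5] / 0.095 = 28874.61007
Perpetuity value at year 5: €2,590.00 / 0.095 = 27263.15789
PV of perpetuity: 27263.15789 / (1+0.095)^5 = 17318.31214
Total PV = 28874.61007 + 17318.31214 = 46192.92221

€46192.92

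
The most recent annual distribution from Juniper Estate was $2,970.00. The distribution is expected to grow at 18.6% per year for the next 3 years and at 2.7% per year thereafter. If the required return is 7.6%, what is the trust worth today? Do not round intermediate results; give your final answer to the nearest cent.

D_1 = 3522.42000
D_2 = 4177.59012
D_3 = 4954.62188
Terminal value at year 3: TV = D_3×(1+g_2)/(r−g_2) = 5088.39667/0.049 = 103844.83006
P_0 = D_1/(1+r)^1 + D_2/(1+r)^2 + D_3/(1+r)^3 + TV/(1+r)^3
    = 3273.62454 + 3608.28875 + 3977.16586 + 83358.14969 = 94217.22884

$94217.23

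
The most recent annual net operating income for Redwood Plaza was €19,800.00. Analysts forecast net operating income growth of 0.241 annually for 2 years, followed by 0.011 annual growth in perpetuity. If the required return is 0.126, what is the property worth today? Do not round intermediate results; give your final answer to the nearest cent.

€257312.23

D_1 = 24571.80000
D_2 = 30493.60380
Terminal value at year 2: TV = D_2×(1+g_2)/(r−g_2) = 30829.03344/0.115 = 268078.55167
P_0 = D_1/(1+r)^1 + D_2/(1+r)^2 + TV/(1+r)^2
    = 21822.20249 + 24050.93542 + 211439.09315 = 257312.23106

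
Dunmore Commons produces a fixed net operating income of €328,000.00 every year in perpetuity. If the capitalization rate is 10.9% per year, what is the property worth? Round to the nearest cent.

€3009174.31

Level perpetuity: PV = C / r = €328,000.00 / 0.109 = €3,009,174.31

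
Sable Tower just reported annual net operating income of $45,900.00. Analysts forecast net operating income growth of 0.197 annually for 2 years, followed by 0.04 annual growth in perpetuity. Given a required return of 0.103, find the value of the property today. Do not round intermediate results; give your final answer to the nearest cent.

$996233.91

D_1 = 54942.30000
D_2 = 65765.93310
Terminal value at year 2: TV = D_2×(1+g_2)/(r−g_2) = 68396.57042/0.063 = 1085659.84800
P_0 = D_1/(1+r)^1 + D_2/(1+r)^2 + TV/(1+r)^2
    = 49811.69538 + 54056.75373 + 892365.45842 = 996233.90752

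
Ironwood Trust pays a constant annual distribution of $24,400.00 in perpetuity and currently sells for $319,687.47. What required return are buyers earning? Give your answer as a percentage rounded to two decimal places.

P = C/r ⇒ r = C/P = $24,400.00/$319,687.47 = 0.076325

7.63%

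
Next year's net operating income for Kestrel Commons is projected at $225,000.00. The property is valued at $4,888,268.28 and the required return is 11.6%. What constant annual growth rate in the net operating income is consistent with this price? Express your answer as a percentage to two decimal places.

7.00%

P = D₁/(r−g) ⇒ g = r − D₁/P = 0.116 − $225,000.00/$4,888,268.28 = 0.069971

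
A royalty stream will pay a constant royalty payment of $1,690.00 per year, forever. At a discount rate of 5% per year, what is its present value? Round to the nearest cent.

Level perpetuity: PV = C / r = $1,690.00 / 0.05 = $33,800.00

$33800.00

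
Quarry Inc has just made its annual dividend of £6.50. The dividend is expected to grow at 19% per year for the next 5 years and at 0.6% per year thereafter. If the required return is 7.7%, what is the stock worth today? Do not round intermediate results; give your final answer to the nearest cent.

£195.95

D_1 = 7.73500
D_2 = 9.20465
D_3 = 10.95353
D_4 = 13.03470
D_5 = 15.51130
Terminal value at year 5: TV = D_5×(1+g_2)/(r−g_2) = 15.60437/0.071 = 219.77981
P_0 = D_1/(1+r)^1 + D_2/(1+r)^2 + D_3/(1+r)^3 + D_4/(1+r)^4 + D_5/(1+r)^5 + TV/(1+r)^5
    = 7.18199 + 7.93553 + 8.76813 + 9.68810 + 10.70458 + 151.67335 = 195.95167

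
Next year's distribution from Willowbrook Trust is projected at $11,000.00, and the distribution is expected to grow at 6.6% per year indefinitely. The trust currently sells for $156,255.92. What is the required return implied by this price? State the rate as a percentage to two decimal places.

13.64%

P = D₁/(r − g) ⇒ r = D₁/P + g = $11,000.0000/$156,255.92 + 0.066 = 0.070397 + 0.066 = 0.136397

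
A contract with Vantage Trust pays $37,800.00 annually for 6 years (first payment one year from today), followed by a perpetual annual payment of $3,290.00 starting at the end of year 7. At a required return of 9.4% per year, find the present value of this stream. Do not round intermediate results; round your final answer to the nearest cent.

$187980.08

PV of 6-year annuity: $37,800.00 × [1 − (1+0.094)^−6] / 0.094 = 167564.38588
Perpetuity value at year 6: $3,290.00 / 0.094 = 35000.00000
PV of perpetuity: 35000.00000 / (1+0.094)^6 = 20415.69234
Total PV = 167564.38588 + 20415.69234 = 187980.07822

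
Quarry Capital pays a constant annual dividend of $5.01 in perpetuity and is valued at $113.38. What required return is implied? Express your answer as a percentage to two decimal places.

P = C/r ⇒ r = C/P = $5.01/$113.38 = 0.044188

4.42%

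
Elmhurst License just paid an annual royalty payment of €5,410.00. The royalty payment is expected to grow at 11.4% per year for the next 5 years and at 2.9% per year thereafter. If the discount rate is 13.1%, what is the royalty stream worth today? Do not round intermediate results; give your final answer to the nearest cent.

D_1 = 6026.74000
D_2 = 6713.78836
D_3 = 7479.16023
D_4 = 8331.78450
D_5 = 9281.60793
Terminal value at year 5: TV = D_5×(1+g_2)/(r−g_2) = 9550.77456/0.102 = 93635.04473
P_0 = D_1/(1+r)^1 + D_2/(1+r)^2 + D_3/(1+r)^3 + D_4/(1+r)^4 + D_5/(1+r)^5 + TV/(1+r)^5
    = 5328.68258 + 5248.58744 + 5169.69621 + 5091.99078 + 5015.45334 + 50597.07343 = 76451.48378

€76451.48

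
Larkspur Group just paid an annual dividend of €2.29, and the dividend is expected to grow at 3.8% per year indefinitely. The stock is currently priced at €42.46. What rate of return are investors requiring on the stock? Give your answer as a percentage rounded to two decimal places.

9.40%

D₁ = €2.29 × 1.038 = €2.3770
P = D₁/(r − g) ⇒ r = D₁/P + g = €2.3770/€42.46 + 0.038 = 0.055983 + 0.038 = 0.093983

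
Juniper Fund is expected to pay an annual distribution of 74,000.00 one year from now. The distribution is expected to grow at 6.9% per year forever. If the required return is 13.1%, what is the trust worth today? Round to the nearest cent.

Growing perpetuity: P = D₁ / (r − g) = 74,000.0000 / (0.131 − 0.069) = 1,193,548.39

1193548.39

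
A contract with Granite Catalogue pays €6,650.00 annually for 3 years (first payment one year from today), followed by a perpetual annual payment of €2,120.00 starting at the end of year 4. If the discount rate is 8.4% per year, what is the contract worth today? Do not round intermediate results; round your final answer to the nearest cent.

PV of 3-year annuity: €6,650.00 × [1 − (1+0.084)^−3] / 0.084 = 17014.75193
Perpetuity value at year 3: €2,120.00 / 0.084 = 25238.09524
PV of perpetuity: 25238.09524 / (1+0.084)^3 = 19813.84349
Total PV = 17014.75193 + 19813.84349 = 36828.59543

€36828.60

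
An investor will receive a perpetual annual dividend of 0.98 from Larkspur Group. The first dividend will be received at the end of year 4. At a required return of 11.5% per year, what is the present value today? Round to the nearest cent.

Value at end of year 3: C / r = 0.98 / 0.115 = 8.5217
Discount to today: PV = 8.5217 / (1 + 0.115)^3 = 8.5217 / 1.386196 = 6.15

6.15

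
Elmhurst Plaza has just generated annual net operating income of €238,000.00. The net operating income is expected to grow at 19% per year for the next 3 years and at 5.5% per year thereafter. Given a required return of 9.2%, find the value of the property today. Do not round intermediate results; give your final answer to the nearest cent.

€9632139.37

D_1 = 283220.00000
D_2 = 337031.80000
D_3 = 401067.84200
Terminal value at year 3: TV = D_3×(1+g_2)/(r−g_2) = 423126.57331/0.037 = 11435853.33270
P_0 = D_1/(1+r)^1 + D_2/(1+r)^2 + D_3/(1+r)^3 + TV/(1+r)^3
    = 259358.97436 + 282634.77975 + 307999.43947 + 8782146.17952 = 9632139.37310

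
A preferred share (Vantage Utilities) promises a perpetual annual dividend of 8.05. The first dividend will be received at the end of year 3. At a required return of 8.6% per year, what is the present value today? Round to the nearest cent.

79.37

Value at end of year 2: C / r = 8.05 / 0.086 = 93.6047
Discount to today: PV = 93.6047 / (1 + 0.086)^2 = 93.6047 / 1.179396 = 79.37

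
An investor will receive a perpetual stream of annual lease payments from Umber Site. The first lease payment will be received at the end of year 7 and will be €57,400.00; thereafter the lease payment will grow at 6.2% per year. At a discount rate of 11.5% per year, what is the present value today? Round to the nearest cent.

€563620.55

Value at end of year 6: C₁ / (r − g) = €57,400.00 / (0.115 − 0.062) = €1,083,018.8679
Discount to today: PV = €1,083,018.8679 / (1 + 0.115)^6 = €1,083,018.8679 / 1.921539 = €563,620.55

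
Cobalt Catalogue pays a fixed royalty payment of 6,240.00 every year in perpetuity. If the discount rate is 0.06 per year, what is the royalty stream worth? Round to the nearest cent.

Level perpetuity: PV = C / r = 6,240.00 / 0.06 = 104,000.00

104000.00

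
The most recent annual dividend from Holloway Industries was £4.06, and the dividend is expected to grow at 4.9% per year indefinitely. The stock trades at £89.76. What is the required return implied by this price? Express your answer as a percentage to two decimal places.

D₁ = £4.06 × 1.049 = £4.2589
P = D₁/(r − g) ⇒ r = D₁/P + g = £4.2589/£89.76 + 0.049 = 0.047448 + 0.049 = 0.096448

9.64%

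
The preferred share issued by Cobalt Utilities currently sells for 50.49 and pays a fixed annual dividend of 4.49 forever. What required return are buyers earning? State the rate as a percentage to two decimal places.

P = C/r ⇒ r = C/P = 4.49/50.49 = 0.088929

8.89%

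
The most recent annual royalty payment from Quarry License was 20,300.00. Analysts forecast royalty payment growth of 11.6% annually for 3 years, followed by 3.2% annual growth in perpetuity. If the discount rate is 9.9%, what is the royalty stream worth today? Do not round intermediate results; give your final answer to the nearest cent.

D_1 = 22654.80000
D_2 = 25282.75680
D_3 = 28215.55659
Terminal value at year 3: TV = D_3×(1+g_2)/(r−g_2) = 29118.45440/0.067 = 434603.79701
P_0 = D_1/(1+r)^1 + D_2/(1+r)^2 + D_3/(1+r)^3 + TV/(1+r)^3
    = 20614.01274 + 20932.88282 + 21256.68537 + 327416.40753 = 390219.98846

390219.99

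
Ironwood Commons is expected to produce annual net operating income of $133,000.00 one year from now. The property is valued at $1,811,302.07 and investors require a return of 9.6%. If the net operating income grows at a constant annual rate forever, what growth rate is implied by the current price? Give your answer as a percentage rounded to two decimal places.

P = D₁/(r−g) ⇒ g = r − D₁/P = 0.096 − $133,000.00/$1,811,302.07 = 0.022572

2.26%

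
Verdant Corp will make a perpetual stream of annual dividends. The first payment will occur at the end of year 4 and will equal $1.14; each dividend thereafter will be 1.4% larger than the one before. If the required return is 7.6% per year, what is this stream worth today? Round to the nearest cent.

$14.76

Value at end of year 3: C₁ / (r − g) = $1.14 / (0.076 − 0.014) = $18.3871
Discount to today: PV = $18.3871 / (1 + 0.076)^3 = $18.3871 / 1.245767 = $14.76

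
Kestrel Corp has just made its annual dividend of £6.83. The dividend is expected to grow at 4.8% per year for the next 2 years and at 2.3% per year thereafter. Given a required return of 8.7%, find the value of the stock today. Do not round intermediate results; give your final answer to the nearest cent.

£114.41

D_1 = 7.15784
D_2 = 7.50142
Terminal value at year 2: TV = D_2×(1+g_2)/(r−g_2) = 7.67395/0.064 = 119.90545
P_0 = D_1/(1+r)^1 + D_2/(1+r)^2 + TV/(1+r)^2
    = 6.58495 + 6.34869 + 101.47986 = 114.41350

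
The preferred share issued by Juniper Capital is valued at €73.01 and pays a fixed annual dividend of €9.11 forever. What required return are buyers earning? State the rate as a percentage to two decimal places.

P = C/r ⇒ r = C/P = €9.11/€73.01 = 0.124777

12.48%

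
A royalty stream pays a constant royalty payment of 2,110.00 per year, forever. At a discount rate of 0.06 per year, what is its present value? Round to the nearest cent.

Level perpetuity: PV = C / r = 2,110.00 / 0.06 = 35,166.67

35166.67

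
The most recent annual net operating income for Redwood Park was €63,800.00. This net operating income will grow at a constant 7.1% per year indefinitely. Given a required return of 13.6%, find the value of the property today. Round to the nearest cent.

D₁ = D₀ × (1 + g) = €63,800.00 × 1.071 = €68,329.8000
Growing perpetuity: P = D₁ / (r − g) = €68,329.8000 / (0.136 − 0.071) = €1,051,227.69

€1051227.69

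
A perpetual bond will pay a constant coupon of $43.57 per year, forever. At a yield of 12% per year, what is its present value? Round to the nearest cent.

$363.08

Level perpetuity: PV = C / r = $43.57 / 0.12 = $363.08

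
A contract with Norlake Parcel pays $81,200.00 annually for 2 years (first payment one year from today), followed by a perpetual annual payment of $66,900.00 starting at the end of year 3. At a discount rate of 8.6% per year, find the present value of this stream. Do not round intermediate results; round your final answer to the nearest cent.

PV of 2-year annuity: $81,200.00 × [1 − (1+0.086)^−2] / 0.086 = 143618.59799
Perpetuity value at year 2: $66,900.00 / 0.086 = 777906.97674
PV of perpetuity: 777906.97674 / (1+0.086)^2 = 659580.81657
Total PV = 143618.59799 + 659580.81657 = 803199.41457

$803199.41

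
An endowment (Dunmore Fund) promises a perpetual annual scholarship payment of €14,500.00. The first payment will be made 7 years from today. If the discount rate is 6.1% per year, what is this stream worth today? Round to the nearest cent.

€166627.19

Value at end of year 6: C / r = €14,500.00 / 0.061 = €237,704.9180
Discount to today: PV = €237,704.9180 / (1 + 0.061)^6 = €237,704.9180 / 1.426567 = €166,627.19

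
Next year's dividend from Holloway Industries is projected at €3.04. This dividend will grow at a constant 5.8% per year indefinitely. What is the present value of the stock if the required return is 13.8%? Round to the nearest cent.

€38.00

Growing perpetuity: P = D₁ / (r − g) = €3.0400 / (0.138 − 0.058) = €38.00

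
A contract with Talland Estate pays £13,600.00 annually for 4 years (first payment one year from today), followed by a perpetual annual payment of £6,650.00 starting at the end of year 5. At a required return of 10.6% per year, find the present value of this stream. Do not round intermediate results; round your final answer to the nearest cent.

PV of 4-year annuity: £13,600.00 × [1 − (1+0.106)^−4] / 0.106 = 42556.15025
Perpetuity value at year 4: £6,650.00 / 0.106 = 62735.84906
PV of perpetuity: 62735.84906 / (1+0.106)^4 = 41927.14324
Total PV = 42556.15025 + 41927.14324 = 84483.29348

£84483.29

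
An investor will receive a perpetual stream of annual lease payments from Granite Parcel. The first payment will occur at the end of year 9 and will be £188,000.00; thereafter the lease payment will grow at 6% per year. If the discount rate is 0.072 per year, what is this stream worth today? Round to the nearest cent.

Value at end of year 8: C₁ / (r − g) = £188,000.00 / (0.072 − 0.06) = £15,666,666.6667
Discount to today: PV = £15,666,666.6667 / (1 + 0.072)^8 = £15,666,666.6667 / 1.744047 = £8,982,936.31

£8982936.31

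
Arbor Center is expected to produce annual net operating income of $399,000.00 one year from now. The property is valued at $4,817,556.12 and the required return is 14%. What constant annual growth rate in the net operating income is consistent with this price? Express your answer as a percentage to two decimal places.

5.72%

P = D₁/(r−g) ⇒ g = r − D₁/P = 0.14 − $399,000.00/$4,817,556.12 = 0.057178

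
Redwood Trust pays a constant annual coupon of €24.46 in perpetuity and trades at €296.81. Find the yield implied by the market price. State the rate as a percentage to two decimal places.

8.24%

P = C/r ⇒ r = C/P = €24.46/€296.81 = 0.082410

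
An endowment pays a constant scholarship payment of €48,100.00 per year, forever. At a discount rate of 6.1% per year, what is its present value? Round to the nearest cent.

€788524.59

Level perpetuity: PV = C / r = €48,100.00 / 0.061 = €788,524.59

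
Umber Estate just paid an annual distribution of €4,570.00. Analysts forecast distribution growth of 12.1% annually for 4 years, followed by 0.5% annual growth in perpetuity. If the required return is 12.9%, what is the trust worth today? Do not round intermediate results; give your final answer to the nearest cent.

D_1 = 5122.97000
D_2 = 5742.84937
D_3 = 6437.73414
D_4 = 7216.69998
Terminal value at year 4: TV = D_4×(1+g_2)/(r−g_2) = 7252.78348/0.124 = 58490.18931
P_0 = D_1/(1+r)^1 + D_2/(1+r)^2 + D_3/(1+r)^3 + D_4/(1+r)^4 + TV/(1+r)^4
    = 4537.61736 + 4505.46418 + 4473.53884 + 4441.83971 + 36000.39446 = 53958.85455

€53958.85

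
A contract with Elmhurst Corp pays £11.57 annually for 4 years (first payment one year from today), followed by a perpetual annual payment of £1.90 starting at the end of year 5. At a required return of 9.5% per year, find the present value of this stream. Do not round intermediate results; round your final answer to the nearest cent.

£50.99

PV of 4-year annuity: £11.57 × [1 − (1+0.095)^−4] / 0.095 = 37.07585
Perpetuity value at year 4: £1.90 / 0.095 = 20.00000
PV of perpetuity: 20.00000 / (1+0.095)^4 = 13.91149
Total PV = 37.07585 + 13.91149 = 50.98733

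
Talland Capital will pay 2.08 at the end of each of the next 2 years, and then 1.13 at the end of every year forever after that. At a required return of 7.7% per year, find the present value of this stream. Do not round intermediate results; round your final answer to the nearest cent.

16.38

PV of 2-year annuity: 2.08 × [1 − (1+0.077)^−2] / 0.077 = 3.72450
Perpetuity value at year 2: 1.13 / 0.077 = 14.67532
PV of perpetuity: 14.67532 / (1+0.077)^2 = 12.65192
Total PV = 3.72450 + 12.65192 = 16.37642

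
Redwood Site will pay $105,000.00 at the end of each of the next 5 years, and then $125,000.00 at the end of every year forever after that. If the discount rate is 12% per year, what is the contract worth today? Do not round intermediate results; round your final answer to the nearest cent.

PV of 5-year annuity: $105,000.00 × [1 − (1+0.12)^−5] / 0.12 = 378501.50125
Perpetuity value at year 5: $125,000.00 / 0.12 = 1041666.66667
PV of perpetuity: 1041666.66667 / (1+0.12)^5 = 591069.64137
Total PV = 378501.50125 + 591069.64137 = 969571.14262

$969571.14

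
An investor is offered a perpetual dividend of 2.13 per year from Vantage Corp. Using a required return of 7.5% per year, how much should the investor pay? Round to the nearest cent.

Level perpetuity: PV = C / r = 2.13 / 0.075 = 28.40

28.40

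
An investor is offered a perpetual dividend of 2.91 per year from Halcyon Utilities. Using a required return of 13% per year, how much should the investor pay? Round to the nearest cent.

22.38

Level perpetuity: PV = C / r = 2.91 / 0.13 = 22.38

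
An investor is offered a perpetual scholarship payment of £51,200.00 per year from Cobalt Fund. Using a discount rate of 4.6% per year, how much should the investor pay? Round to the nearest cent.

Level perpetuity: PV = C / r = £51,200.00 / 0.046 = £1,113,043.48

£1113043.48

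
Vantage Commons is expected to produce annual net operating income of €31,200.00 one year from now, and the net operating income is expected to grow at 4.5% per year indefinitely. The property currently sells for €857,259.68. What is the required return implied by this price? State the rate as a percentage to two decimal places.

8.14%

P = D₁/(r − g) ⇒ r = D₁/P + g = €31,200.0000/€857,259.68 + 0.045 = 0.036395 + 0.045 = 0.081395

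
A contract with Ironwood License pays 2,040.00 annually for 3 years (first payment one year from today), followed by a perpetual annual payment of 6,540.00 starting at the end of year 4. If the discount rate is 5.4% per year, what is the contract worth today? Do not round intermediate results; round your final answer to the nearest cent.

108947.77

PV of 3-year annuity: 2,040.00 × [1 − (1+0.054)^−3] / 0.054 = 5514.04775
Perpetuity value at year 3: 6,540.00 / 0.054 = 121111.11111
PV of perpetuity: 121111.11111 / (1+0.054)^3 = 103433.72273
Total PV = 5514.04775 + 103433.72273 = 108947.77048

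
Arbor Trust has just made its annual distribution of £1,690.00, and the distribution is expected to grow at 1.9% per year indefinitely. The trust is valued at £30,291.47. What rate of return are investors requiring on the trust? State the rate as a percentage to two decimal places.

D₁ = £1,690.00 × 1.019 = £1,722.1100
P = D₁/(r − g) ⇒ r = D₁/P + g = £1,722.1100/£30,291.47 + 0.019 = 0.056851 + 0.019 = 0.075851

7.59%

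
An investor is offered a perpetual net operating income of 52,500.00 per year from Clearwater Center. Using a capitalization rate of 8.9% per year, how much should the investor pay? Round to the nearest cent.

589887.64

Level perpetuity: PV = C / r = 52,500.00 / 0.089 = 589,887.64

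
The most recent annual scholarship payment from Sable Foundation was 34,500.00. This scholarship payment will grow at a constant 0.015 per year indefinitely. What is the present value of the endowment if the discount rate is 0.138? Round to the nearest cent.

284695.12

D₁ = D₀ × (1 + g) = 34,500.00 × 1.015 = 35,017.5000
Growing perpetuity: P = D₁ / (r − g) = 35,017.5000 / (0.138 − 0.015) = 284,695.12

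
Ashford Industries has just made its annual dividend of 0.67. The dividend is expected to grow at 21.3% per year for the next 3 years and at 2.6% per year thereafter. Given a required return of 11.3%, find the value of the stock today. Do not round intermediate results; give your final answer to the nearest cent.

D_1 = 0.81271
D_2 = 0.98582
D_3 = 1.19580
Terminal value at year 3: TV = D_3×(1+g_2)/(r−g_2) = 1.22689/0.087 = 14.10215
P_0 = D_1/(1+r)^1 + D_2/(1+r)^2 + D_3/(1+r)^3 + TV/(1+r)^3
    = 0.73020 + 0.79580 + 0.86730 + 10.22821 = 12.62152

12.62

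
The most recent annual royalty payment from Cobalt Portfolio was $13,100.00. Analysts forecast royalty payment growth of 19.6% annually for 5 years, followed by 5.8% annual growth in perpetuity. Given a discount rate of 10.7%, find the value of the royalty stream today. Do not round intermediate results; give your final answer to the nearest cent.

D_1 = 15667.60000
D_2 = 18738.44960
D_3 = 22411.18572
D_4 = 26803.77812
D_5 = 32057.31864
Terminal value at year 5: TV = D_5×(1+g_2)/(r−g_2) = 33916.64312/0.049 = 692176.39012
P_0 = D_1/(1+r)^1 + D_2/(1+r)^2 + D_3/(1+r)^3 + D_4/(1+r)^4 + D_5/(1+r)^5 + TV/(1+r)^5
    = 14153.20687 + 15291.08890 + 16520.45377 + 17848.65647 + 19283.64330 + 416369.27780 = 499466.32710

$499466.33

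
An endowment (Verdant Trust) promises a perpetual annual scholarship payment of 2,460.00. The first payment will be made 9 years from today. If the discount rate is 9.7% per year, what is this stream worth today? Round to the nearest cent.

12092.34

Value at end of year 8: C / r = 2,460.00 / 0.097 = 25,360.8247
Discount to today: PV = 25,360.8247 / (1 + 0.097)^8 = 25,360.8247 / 2.097264 = 12,092.34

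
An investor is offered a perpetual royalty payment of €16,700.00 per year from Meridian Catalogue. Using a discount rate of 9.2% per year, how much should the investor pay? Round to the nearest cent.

€181521.74

Level perpetuity: PV = C / r = €16,700.00 / 0.092 = €181,521.74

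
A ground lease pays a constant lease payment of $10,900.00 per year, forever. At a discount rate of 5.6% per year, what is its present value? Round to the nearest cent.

$194642.86

Level perpetuity: PV = C / r = $10,900.00 / 0.056 = $194,642.86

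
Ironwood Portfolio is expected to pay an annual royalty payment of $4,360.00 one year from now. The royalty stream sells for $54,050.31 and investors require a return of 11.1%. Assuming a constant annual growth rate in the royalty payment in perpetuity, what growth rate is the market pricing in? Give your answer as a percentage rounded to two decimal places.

P = D₁/(r−g) ⇒ g = r − D₁/P = 0.111 − $4,360.00/$54,050.31 = 0.030334

3.03%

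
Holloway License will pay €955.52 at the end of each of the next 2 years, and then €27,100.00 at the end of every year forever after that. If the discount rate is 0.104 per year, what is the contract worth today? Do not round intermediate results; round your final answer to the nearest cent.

PV of 2-year annuity: €955.52 × [1 − (1+0.104)^−2] / 0.104 = 1649.48120
Perpetuity value at year 2: €27,100.00 / 0.104 = 260576.92308
PV of perpetuity: 260576.92308 / (1+0.104)^2 = 213795.12829
Total PV = 1649.48120 + 213795.12829 = 215444.60949

€215444.61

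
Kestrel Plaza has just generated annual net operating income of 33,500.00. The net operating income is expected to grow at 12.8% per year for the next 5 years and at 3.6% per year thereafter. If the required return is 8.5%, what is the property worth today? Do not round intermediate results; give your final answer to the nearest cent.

D_1 = 37788.00000
D_2 = 42624.86400
D_3 = 48080.84659
D_4 = 54235.19496
D_5 = 61177.29991
Terminal value at year 5: TV = D_5×(1+g_2)/(r−g_2) = 63379.68271/0.049 = 1293462.91239
P_0 = D_1/(1+r)^1 + D_2/(1+r)^2 + D_3/(1+r)^3 + D_4/(1+r)^4 + D_5/(1+r)^5 + TV/(1+r)^5
    = 34827.64977 + 36207.91607 + 37642.88418 + 39134.72198 + 40685.68331 + 860211.59008 = 1048710.44539

1048710.45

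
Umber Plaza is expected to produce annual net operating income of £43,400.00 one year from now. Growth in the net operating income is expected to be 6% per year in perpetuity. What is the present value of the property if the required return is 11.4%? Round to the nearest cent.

Growing perpetuity: P = D₁ / (r − g) = £43,400.0000 / (0.114 − 0.06) = £803,703.70

£803703.70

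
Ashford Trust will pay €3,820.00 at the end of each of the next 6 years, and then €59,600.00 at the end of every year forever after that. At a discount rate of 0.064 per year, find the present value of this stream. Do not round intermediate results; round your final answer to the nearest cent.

€660375.24

PV of 6-year annuity: €3,820.00 × [1 − (1+0.064)^−6] / 0.064 = 18550.40485
Perpetuity value at year 6: €59,600.00 / 0.064 = 931250.00000
PV of perpetuity: 931250.00000 / (1+0.064)^6 = 641824.83525
Total PV = 18550.40485 + 641824.83525 = 660375.24011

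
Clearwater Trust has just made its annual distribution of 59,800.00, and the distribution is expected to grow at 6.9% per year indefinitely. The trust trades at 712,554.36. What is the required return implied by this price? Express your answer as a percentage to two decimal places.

D₁ = 59,800.00 × 1.069 = 63,926.2000
P = D₁/(r − g) ⇒ r = D₁/P + g = 63,926.2000/712,554.36 + 0.069 = 0.089714 + 0.069 = 0.158714

15.87%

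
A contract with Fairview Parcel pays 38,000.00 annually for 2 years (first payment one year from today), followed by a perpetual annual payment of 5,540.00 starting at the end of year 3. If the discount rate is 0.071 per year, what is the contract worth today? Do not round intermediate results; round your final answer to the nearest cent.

PV of 2-year annuity: 38,000.00 × [1 − (1+0.071)^−2] / 0.071 = 68609.57891
Perpetuity value at year 2: 5,540.00 / 0.071 = 78028.16901
PV of perpetuity: 78028.16901 / (1+0.071)^2 = 68025.61462
Total PV = 68609.57891 + 68025.61462 = 136635.19352

136635.19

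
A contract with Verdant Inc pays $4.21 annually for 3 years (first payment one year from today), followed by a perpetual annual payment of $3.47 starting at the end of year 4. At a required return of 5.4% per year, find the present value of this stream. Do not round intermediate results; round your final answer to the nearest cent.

$66.26

PV of 3-year annuity: $4.21 × [1 − (1+0.054)^−3] / 0.054 = 11.37948
Perpetuity value at year 3: $3.47 / 0.054 = 64.25926
PV of perpetuity: 64.25926 / (1+0.054)^3 = 54.87997
Total PV = 11.37948 + 54.87997 = 66.25945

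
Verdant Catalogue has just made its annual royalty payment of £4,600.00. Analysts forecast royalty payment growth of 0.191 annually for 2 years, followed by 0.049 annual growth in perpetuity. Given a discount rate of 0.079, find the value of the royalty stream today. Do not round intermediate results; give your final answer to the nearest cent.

£206653.40

D_1 = 5478.60000
D_2 = 6525.01260
Terminal value at year 2: TV = D_2×(1+g_2)/(r−g_2) = 6844.73822/0.03 = 228157.94058
P_0 = D_1/(1+r)^1 + D_2/(1+r)^2 + TV/(1+r)^2
    = 5077.47915 + 5604.52054 + 195971.40161 = 206653.40130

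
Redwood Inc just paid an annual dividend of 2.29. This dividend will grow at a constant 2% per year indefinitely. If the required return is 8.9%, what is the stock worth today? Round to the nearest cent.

33.85

D₁ = D₀ × (1 + g) = 2.29 × 1.02 = 2.3358
Growing perpetuity: P = D₁ / (r − g) = 2.3358 / (0.089 − 0.02) = 33.85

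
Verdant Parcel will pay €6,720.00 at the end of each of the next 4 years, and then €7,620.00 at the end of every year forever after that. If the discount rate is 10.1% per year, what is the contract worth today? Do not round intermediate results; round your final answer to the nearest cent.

€72598.83

PV of 4-year annuity: €6,720.00 × [1 − (1+0.101)^−4] / 0.101 = 21255.46615
Perpetuity value at year 4: €7,620.00 / 0.101 = 75445.54455
PV of perpetuity: 75445.54455 / (1+0.101)^4 = 51343.36419
Total PV = 21255.46615 + 51343.36419 = 72598.83034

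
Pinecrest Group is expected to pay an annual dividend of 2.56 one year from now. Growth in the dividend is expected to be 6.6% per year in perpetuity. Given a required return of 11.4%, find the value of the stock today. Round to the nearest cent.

53.33

Growing perpetuity: P = D₁ / (r − g) = 2.5600 / (0.114 − 0.066) = 53.33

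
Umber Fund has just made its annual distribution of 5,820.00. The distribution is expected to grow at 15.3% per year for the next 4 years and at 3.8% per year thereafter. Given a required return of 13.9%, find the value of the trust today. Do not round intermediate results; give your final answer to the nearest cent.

D_1 = 6710.46000
D_2 = 7737.16038
D_3 = 8920.94592
D_4 = 10285.85064
Terminal value at year 4: TV = D_4×(1+g_2)/(r−g_2) = 10676.71297/0.101 = 105710.02939
P_0 = D_1/(1+r)^1 + D_2/(1+r)^2 + D_3/(1+r)^3 + D_4/(1+r)^4 + TV/(1+r)^4
    = 5891.53644 + 5963.95216 + 6037.25798 + 6111.46484 + 62808.91587 = 86813.12729

86813.13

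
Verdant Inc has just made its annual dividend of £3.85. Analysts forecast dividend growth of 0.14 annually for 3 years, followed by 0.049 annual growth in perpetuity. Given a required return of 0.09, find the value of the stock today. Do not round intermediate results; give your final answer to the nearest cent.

£125.33

D_1 = 4.38900
D_2 = 5.00346
D_3 = 5.70394
Terminal value at year 3: TV = D_3×(1+g_2)/(r−g_2) = 5.98344/0.041 = 145.93750
P_0 = D_1/(1+r)^1 + D_2/(1+r)^2 + D_3/(1+r)^3 + TV/(1+r)^3
    = 4.02661 + 4.21131 + 4.40449 + 112.69053 = 125.33294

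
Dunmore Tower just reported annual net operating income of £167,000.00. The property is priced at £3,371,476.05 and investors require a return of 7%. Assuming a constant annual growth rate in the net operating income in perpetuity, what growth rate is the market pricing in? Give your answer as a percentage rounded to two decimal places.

1.95%

P = D₀(1+g)/(r−g) ⇒ P(r−g) = D₀(1+g) ⇒ g(P+D₀) = P·r − D₀
g = (P·r − D₀)/(P + D₀) = (£3,371,476.05×0.07 − £167,000.00) / (£3,371,476.05 + £167,000.00) = 0.019501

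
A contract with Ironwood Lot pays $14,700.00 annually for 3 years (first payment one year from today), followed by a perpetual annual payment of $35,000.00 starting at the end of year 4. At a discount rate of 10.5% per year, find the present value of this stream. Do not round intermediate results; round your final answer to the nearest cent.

$283291.33

PV of 3-year annuity: $14,700.00 × [1 − (1+0.105)^−3] / 0.105 = 36237.31490
Perpetuity value at year 3: $35,000.00 / 0.105 = 333333.33333
PV of perpetuity: 333333.33333 / (1+0.105)^3 = 247054.01215
Total PV = 36237.31490 + 247054.01215 = 283291.32705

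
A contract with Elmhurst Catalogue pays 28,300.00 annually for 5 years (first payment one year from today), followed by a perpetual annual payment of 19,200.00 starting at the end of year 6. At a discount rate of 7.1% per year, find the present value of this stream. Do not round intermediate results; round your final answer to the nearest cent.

PV of 5-year annuity: 28,300.00 × [1 − (1+0.071)^−5] / 0.071 = 115725.56005
Perpetuity value at year 5: 19,200.00 / 0.071 = 270422.53521
PV of perpetuity: 270422.53521 / (1+0.071)^5 = 191909.08104
Total PV = 115725.56005 + 191909.08104 = 307634.64109

307634.64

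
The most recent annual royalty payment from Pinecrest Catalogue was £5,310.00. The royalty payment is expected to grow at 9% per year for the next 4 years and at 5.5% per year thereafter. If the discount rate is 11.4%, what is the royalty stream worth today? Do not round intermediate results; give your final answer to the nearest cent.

£107148.64

D_1 = 5787.90000
D_2 = 6308.81100
D_3 = 6876.60399
D_4 = 7495.49835
Terminal value at year 4: TV = D_4×(1+g_2)/(r−g_2) = 7907.75076/0.059 = 134029.67387
P_0 = D_1/(1+r)^1 + D_2/(1+r)^2 + D_3/(1+r)^3 + D_4/(1+r)^4 + TV/(1+r)^4
    = 5195.60144 + 5083.66747 + 4974.14501 + 4866.98211 + 87028.23935 = 107148.63538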